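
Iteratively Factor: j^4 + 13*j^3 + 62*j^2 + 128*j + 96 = (j + 4)*(j^3 + 9*j^2 + 26*j + 24) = (j + 3)*(j + 4)*(j^2 + 6*j + 8) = (j + 3)*(j + 4)^2*(j + 2)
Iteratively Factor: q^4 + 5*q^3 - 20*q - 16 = (q + 2)*(q^3 + 3*q^2 - 6*q - 8) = (q + 2)*(q + 4)*(q^2 - q - 2) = (q + 1)*(q + 2)*(q + 4)*(q - 2)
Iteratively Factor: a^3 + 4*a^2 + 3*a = (a + 3)*(a^2 + a) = (a + 1)*(a + 3)*(a)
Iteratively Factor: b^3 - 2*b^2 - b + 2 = (b + 1)*(b^2 - 3*b + 2) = (b - 2)*(b + 1)*(b - 1)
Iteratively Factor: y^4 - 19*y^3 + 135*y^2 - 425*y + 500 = (y - 5)*(y^3 - 14*y^2 + 65*y - 100) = (y - 5)^2*(y^2 - 9*y + 20) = (y - 5)^3*(y - 4)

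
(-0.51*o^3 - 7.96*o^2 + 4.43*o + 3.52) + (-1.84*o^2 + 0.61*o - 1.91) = -0.51*o^3 - 9.8*o^2 + 5.04*o + 1.61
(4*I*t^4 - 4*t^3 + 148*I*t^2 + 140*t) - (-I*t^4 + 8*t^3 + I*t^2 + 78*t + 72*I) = 5*I*t^4 - 12*t^3 + 147*I*t^2 + 62*t - 72*I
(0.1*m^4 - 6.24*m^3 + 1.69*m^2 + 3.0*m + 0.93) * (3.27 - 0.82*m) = -0.082*m^5 + 5.4438*m^4 - 21.7906*m^3 + 3.0663*m^2 + 9.0474*m + 3.0411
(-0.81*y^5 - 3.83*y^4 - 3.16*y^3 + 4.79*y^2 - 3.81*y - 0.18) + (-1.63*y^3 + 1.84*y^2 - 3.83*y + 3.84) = -0.81*y^5 - 3.83*y^4 - 4.79*y^3 + 6.63*y^2 - 7.64*y + 3.66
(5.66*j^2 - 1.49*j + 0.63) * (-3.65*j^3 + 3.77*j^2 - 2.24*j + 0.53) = -20.659*j^5 + 26.7767*j^4 - 20.5952*j^3 + 8.7125*j^2 - 2.2009*j + 0.3339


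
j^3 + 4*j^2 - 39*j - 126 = (j - 6)*(j + 3)*(j + 7)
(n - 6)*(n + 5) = n^2 - n - 30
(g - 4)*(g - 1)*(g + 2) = g^3 - 3*g^2 - 6*g + 8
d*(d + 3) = d^2 + 3*d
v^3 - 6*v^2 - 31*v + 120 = (v - 8)*(v - 3)*(v + 5)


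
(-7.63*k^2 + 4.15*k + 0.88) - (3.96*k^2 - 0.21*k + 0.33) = -11.59*k^2 + 4.36*k + 0.55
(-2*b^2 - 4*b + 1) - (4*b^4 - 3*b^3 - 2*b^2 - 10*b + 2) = -4*b^4 + 3*b^3 + 6*b - 1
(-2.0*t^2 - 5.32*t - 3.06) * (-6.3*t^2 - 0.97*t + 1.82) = 12.6*t^4 + 35.456*t^3 + 20.7984*t^2 - 6.7142*t - 5.5692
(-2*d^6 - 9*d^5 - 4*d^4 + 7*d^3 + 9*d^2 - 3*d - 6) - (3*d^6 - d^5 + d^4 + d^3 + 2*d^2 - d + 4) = -5*d^6 - 8*d^5 - 5*d^4 + 6*d^3 + 7*d^2 - 2*d - 10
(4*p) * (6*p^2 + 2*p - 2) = 24*p^3 + 8*p^2 - 8*p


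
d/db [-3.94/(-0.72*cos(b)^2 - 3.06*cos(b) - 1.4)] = (5.6736*cos(b) + 12.0564)*sin(b)/(0.72*cos(b)^2 + 3.06*cos(b) + 1.4)^2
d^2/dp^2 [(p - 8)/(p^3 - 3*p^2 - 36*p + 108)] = 6*(3*(p - 8)*(-p^2 + 2*p + 12)^2 + (-p^2 + 2*p - (p - 8)*(p - 1) + 12)*(p^3 - 3*p^2 - 36*p + 108))/(p^3 - 3*p^2 - 36*p + 108)^3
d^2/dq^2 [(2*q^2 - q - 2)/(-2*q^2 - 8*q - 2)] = 3*(3*q^3 + 4*q^2 + 7*q + 8)/(q^6 + 12*q^5 + 51*q^4 + 88*q^3 + 51*q^2 + 12*q + 1)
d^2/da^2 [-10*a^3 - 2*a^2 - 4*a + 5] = -60*a - 4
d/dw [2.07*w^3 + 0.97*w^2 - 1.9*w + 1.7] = 6.21*w^2 + 1.94*w - 1.9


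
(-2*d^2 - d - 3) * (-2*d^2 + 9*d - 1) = 4*d^4 - 16*d^3 - d^2 - 26*d + 3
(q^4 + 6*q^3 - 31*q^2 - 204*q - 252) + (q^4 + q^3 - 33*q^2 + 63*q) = 2*q^4 + 7*q^3 - 64*q^2 - 141*q - 252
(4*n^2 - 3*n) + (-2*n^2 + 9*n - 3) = 2*n^2 + 6*n - 3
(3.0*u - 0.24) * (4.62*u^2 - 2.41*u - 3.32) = 13.86*u^3 - 8.3388*u^2 - 9.3816*u + 0.7968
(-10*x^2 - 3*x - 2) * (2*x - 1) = -20*x^3 + 4*x^2 - x + 2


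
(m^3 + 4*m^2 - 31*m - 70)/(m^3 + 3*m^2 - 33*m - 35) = (m + 2)/(m + 1)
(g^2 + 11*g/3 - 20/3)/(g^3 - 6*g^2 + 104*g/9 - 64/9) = 3*(g + 5)/(3*g^2 - 14*g + 16)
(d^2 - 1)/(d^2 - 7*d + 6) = (d + 1)/(d - 6)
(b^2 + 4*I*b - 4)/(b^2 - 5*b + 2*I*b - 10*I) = (b + 2*I)/(b - 5)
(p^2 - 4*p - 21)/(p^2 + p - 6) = (p - 7)/(p - 2)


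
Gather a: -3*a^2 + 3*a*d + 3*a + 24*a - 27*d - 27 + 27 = -3*a^2 + a*(3*d + 27) - 27*d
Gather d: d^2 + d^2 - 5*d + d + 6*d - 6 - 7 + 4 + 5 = 2*d^2 + 2*d - 4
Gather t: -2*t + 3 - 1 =2 - 2*t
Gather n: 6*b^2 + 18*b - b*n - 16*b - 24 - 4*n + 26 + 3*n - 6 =6*b^2 + 2*b + n*(-b - 1) - 4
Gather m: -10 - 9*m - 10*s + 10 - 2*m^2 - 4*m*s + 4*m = -2*m^2 + m*(-4*s - 5) - 10*s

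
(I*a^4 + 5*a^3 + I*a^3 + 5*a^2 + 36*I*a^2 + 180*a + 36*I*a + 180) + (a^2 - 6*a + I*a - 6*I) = I*a^4 + 5*a^3 + I*a^3 + 6*a^2 + 36*I*a^2 + 174*a + 37*I*a + 180 - 6*I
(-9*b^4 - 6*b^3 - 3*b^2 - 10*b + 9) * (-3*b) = 27*b^5 + 18*b^4 + 9*b^3 + 30*b^2 - 27*b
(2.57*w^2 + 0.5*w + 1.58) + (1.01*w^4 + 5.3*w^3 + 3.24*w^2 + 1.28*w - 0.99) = 1.01*w^4 + 5.3*w^3 + 5.81*w^2 + 1.78*w + 0.59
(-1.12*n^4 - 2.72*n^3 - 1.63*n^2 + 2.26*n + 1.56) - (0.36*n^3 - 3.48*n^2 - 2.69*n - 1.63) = -1.12*n^4 - 3.08*n^3 + 1.85*n^2 + 4.95*n + 3.19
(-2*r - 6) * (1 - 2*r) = 4*r^2 + 10*r - 6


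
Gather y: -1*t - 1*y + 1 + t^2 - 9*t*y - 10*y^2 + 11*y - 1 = t^2 - t - 10*y^2 + y*(10 - 9*t)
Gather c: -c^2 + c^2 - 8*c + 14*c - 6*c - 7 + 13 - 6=0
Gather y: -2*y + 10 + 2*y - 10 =0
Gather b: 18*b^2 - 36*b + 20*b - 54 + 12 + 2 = 18*b^2 - 16*b - 40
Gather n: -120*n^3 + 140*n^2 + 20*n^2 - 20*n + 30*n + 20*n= -120*n^3 + 160*n^2 + 30*n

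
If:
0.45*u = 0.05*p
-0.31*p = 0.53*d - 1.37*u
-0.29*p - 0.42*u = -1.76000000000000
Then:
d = -1.56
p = 5.23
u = 0.58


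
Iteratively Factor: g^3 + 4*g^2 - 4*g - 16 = (g + 2)*(g^2 + 2*g - 8) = (g - 2)*(g + 2)*(g + 4)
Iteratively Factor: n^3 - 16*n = (n - 4)*(n^2 + 4*n) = n*(n - 4)*(n + 4)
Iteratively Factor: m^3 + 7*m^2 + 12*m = (m + 3)*(m^2 + 4*m) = m*(m + 3)*(m + 4)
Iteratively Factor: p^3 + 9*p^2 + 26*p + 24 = (p + 3)*(p^2 + 6*p + 8) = (p + 3)*(p + 4)*(p + 2)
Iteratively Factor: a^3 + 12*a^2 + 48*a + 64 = (a + 4)*(a^2 + 8*a + 16) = (a + 4)^2*(a + 4)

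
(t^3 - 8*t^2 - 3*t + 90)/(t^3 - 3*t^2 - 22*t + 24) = (t^2 - 2*t - 15)/(t^2 + 3*t - 4)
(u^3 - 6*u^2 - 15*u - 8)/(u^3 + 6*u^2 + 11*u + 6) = (u^2 - 7*u - 8)/(u^2 + 5*u + 6)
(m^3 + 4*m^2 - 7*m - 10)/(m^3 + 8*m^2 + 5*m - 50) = (m + 1)/(m + 5)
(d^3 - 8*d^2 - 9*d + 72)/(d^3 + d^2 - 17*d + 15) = (d^2 - 5*d - 24)/(d^2 + 4*d - 5)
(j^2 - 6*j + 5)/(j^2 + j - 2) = (j - 5)/(j + 2)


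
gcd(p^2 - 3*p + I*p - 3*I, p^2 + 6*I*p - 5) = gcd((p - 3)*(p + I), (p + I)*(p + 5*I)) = p + I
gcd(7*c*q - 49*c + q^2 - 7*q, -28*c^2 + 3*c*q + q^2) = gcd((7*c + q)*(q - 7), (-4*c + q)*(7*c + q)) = 7*c + q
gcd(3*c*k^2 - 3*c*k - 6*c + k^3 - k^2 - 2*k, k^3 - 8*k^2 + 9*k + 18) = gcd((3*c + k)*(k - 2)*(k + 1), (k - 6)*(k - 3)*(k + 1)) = k + 1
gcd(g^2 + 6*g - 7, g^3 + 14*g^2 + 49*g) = g + 7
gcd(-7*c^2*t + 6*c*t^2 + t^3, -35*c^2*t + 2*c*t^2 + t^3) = 7*c*t + t^2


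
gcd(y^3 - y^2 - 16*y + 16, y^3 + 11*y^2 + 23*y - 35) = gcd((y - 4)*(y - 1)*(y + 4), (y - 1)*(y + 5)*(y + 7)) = y - 1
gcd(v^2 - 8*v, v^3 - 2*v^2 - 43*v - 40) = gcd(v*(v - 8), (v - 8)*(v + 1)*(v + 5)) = v - 8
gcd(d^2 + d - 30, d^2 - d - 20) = d - 5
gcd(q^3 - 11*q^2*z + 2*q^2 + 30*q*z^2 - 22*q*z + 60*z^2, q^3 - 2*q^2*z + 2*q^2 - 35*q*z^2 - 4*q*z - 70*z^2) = q + 2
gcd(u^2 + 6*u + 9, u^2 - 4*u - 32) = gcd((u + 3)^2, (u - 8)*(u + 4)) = 1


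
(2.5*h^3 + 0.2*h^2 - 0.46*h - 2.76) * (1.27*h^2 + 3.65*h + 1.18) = 3.175*h^5 + 9.379*h^4 + 3.0958*h^3 - 4.9482*h^2 - 10.6168*h - 3.2568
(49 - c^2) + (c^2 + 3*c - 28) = 3*c + 21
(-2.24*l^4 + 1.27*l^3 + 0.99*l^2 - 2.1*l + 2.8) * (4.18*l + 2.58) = -9.3632*l^5 - 0.470600000000001*l^4 + 7.4148*l^3 - 6.2238*l^2 + 6.286*l + 7.224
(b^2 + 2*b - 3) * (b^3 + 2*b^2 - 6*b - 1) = b^5 + 4*b^4 - 5*b^3 - 19*b^2 + 16*b + 3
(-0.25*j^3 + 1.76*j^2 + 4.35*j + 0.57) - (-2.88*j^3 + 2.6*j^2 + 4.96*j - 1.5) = 2.63*j^3 - 0.84*j^2 - 0.61*j + 2.07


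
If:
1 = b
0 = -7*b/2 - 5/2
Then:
No Solution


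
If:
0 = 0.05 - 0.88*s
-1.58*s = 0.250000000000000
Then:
No Solution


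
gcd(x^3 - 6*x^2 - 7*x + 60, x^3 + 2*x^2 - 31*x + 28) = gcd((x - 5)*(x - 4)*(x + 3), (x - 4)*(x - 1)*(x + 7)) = x - 4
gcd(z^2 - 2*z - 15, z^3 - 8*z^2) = 1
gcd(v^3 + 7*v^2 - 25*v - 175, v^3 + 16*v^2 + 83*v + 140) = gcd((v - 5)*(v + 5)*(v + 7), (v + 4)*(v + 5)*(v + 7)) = v^2 + 12*v + 35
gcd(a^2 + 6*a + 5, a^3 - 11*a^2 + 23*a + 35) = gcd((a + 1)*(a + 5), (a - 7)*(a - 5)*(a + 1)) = a + 1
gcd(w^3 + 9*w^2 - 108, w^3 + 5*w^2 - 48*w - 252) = w^2 + 12*w + 36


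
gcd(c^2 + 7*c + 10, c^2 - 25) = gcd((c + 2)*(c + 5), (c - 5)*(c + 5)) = c + 5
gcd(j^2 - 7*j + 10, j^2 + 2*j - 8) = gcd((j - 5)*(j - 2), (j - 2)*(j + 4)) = j - 2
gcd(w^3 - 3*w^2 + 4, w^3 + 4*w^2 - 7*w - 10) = w^2 - w - 2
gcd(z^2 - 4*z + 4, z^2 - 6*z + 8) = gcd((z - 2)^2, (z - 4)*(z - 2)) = z - 2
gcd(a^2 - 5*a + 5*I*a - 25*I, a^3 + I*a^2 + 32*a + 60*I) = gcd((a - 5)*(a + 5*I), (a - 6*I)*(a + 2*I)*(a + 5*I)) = a + 5*I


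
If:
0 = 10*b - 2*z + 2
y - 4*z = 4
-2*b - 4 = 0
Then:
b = -2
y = -32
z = -9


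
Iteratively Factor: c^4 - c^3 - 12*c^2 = (c + 3)*(c^3 - 4*c^2) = c*(c + 3)*(c^2 - 4*c) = c^2*(c + 3)*(c - 4)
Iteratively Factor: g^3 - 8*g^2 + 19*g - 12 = (g - 4)*(g^2 - 4*g + 3) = (g - 4)*(g - 3)*(g - 1)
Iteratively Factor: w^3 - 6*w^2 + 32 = (w - 4)*(w^2 - 2*w - 8) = (w - 4)*(w + 2)*(w - 4)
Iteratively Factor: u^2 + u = (u)*(u + 1)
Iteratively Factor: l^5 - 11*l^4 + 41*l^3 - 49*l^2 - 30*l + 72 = (l - 3)*(l^4 - 8*l^3 + 17*l^2 + 2*l - 24) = (l - 3)*(l - 2)*(l^3 - 6*l^2 + 5*l + 12) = (l - 3)^2*(l - 2)*(l^2 - 3*l - 4) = (l - 4)*(l - 3)^2*(l - 2)*(l + 1)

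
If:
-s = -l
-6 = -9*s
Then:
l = 2/3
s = 2/3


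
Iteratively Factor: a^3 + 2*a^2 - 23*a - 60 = (a + 4)*(a^2 - 2*a - 15) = (a - 5)*(a + 4)*(a + 3)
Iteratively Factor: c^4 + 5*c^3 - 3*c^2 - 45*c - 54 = (c + 2)*(c^3 + 3*c^2 - 9*c - 27) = (c + 2)*(c + 3)*(c^2 - 9) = (c + 2)*(c + 3)^2*(c - 3)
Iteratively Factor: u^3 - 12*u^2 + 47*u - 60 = (u - 3)*(u^2 - 9*u + 20) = (u - 4)*(u - 3)*(u - 5)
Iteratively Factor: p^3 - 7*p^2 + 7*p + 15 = (p - 5)*(p^2 - 2*p - 3) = (p - 5)*(p + 1)*(p - 3)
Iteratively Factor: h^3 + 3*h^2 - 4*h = (h + 4)*(h^2 - h) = (h - 1)*(h + 4)*(h)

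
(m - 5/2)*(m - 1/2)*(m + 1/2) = m^3 - 5*m^2/2 - m/4 + 5/8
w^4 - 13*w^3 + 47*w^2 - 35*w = w*(w - 7)*(w - 5)*(w - 1)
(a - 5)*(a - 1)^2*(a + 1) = a^4 - 6*a^3 + 4*a^2 + 6*a - 5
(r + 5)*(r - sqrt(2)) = r^2 - sqrt(2)*r + 5*r - 5*sqrt(2)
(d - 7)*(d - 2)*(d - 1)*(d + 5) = d^4 - 5*d^3 - 27*d^2 + 101*d - 70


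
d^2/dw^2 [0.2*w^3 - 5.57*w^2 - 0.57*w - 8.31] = 1.2*w - 11.14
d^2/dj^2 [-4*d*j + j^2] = 2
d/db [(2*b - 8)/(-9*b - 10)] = -92/(9*b + 10)^2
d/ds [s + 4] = 1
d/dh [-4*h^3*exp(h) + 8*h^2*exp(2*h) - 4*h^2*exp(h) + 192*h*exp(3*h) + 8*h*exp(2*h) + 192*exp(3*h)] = 4*(-h^3 + 4*h^2*exp(h) - 4*h^2 + 144*h*exp(2*h) + 8*h*exp(h) - 2*h + 192*exp(2*h) + 2*exp(h))*exp(h)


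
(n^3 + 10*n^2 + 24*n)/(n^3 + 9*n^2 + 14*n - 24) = n/(n - 1)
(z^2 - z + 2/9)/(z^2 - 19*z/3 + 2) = (z - 2/3)/(z - 6)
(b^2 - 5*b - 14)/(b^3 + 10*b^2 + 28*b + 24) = (b - 7)/(b^2 + 8*b + 12)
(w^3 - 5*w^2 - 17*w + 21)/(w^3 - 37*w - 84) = (w - 1)/(w + 4)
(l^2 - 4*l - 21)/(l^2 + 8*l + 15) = (l - 7)/(l + 5)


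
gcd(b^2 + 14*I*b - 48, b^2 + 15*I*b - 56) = b + 8*I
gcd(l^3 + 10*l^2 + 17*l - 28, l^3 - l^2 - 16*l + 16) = l^2 + 3*l - 4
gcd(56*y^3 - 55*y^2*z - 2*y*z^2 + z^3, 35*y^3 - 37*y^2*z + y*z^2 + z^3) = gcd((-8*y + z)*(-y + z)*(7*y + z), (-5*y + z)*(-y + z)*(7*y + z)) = 7*y^2 - 6*y*z - z^2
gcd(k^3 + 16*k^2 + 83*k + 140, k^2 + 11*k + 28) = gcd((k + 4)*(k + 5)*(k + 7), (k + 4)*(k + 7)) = k^2 + 11*k + 28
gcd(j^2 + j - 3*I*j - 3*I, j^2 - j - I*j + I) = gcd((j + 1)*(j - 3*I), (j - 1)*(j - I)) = 1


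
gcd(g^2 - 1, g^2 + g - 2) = g - 1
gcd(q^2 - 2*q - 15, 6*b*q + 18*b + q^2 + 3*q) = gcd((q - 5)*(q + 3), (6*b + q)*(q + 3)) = q + 3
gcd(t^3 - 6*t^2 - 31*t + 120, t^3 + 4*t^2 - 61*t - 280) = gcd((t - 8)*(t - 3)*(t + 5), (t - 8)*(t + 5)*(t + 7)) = t^2 - 3*t - 40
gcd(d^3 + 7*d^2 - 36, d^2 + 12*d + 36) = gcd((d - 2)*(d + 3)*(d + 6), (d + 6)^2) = d + 6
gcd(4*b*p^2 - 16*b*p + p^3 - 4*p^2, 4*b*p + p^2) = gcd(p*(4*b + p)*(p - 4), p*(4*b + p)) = 4*b*p + p^2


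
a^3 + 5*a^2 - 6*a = a*(a - 1)*(a + 6)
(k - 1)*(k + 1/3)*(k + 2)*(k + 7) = k^4 + 25*k^3/3 + 23*k^2/3 - 37*k/3 - 14/3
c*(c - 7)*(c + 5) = c^3 - 2*c^2 - 35*c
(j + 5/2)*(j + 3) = j^2 + 11*j/2 + 15/2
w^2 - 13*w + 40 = (w - 8)*(w - 5)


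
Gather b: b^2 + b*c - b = b^2 + b*(c - 1)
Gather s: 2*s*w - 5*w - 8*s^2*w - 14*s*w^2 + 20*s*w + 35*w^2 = -8*s^2*w + s*(-14*w^2 + 22*w) + 35*w^2 - 5*w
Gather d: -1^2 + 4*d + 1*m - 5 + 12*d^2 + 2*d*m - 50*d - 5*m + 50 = 12*d^2 + d*(2*m - 46) - 4*m + 44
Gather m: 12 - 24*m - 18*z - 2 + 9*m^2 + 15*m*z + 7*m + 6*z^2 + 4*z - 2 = 9*m^2 + m*(15*z - 17) + 6*z^2 - 14*z + 8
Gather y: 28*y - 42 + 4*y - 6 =32*y - 48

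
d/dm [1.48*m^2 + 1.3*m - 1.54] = 2.96*m + 1.3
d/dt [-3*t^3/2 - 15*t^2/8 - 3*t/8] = -9*t^2/2 - 15*t/4 - 3/8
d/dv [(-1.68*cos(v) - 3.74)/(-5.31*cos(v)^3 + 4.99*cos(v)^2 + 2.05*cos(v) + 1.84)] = (17.8416*cos(v)^3 + 51.195*cos(v)^2 - 37.3252*cos(v) - 4.5758)*sin(v)/(28.1961*cos(v)^6 - 52.9938*cos(v)^5 + 3.1291*cos(v)^4 + 0.918199999999999*cos(v)^3 + 22.5657*cos(v)^2 + 7.544*cos(v) + 3.3856)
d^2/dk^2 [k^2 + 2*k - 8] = 2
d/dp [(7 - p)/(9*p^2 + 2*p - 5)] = 9*(p^2 - 14*p - 1)/(81*p^4 + 36*p^3 - 86*p^2 - 20*p + 25)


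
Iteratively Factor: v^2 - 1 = (v - 1)*(v + 1)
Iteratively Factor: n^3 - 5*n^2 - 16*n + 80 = (n - 4)*(n^2 - n - 20) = (n - 4)*(n + 4)*(n - 5)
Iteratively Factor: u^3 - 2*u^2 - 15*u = (u)*(u^2 - 2*u - 15) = u*(u - 5)*(u + 3)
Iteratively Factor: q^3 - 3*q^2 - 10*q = (q - 5)*(q^2 + 2*q) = (q - 5)*(q + 2)*(q)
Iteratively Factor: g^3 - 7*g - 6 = (g + 2)*(g^2 - 2*g - 3) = (g - 3)*(g + 2)*(g + 1)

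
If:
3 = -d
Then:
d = -3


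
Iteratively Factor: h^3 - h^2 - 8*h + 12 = (h + 3)*(h^2 - 4*h + 4) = (h - 2)*(h + 3)*(h - 2)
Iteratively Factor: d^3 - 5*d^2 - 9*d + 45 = (d - 5)*(d^2 - 9) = (d - 5)*(d - 3)*(d + 3)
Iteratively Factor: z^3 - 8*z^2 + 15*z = (z)*(z^2 - 8*z + 15) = z*(z - 3)*(z - 5)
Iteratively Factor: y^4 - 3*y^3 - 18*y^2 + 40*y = (y - 2)*(y^3 - y^2 - 20*y) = y*(y - 2)*(y^2 - y - 20) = y*(y - 5)*(y - 2)*(y + 4)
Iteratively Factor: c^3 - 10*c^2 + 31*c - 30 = (c - 3)*(c^2 - 7*c + 10) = (c - 3)*(c - 2)*(c - 5)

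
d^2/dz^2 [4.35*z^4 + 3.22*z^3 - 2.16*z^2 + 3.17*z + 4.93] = 52.2*z^2 + 19.32*z - 4.32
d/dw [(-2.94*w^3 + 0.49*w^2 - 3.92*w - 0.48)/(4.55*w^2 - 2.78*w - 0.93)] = (-13.377*w^4 + 16.3464*w^3 + 24.6764*w^2 + 3.4566*w + 2.3112)/(20.7025*w^4 - 25.298*w^3 - 0.734600000000002*w^2 + 5.1708*w + 0.8649)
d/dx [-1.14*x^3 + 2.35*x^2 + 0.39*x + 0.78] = -3.42*x^2 + 4.7*x + 0.39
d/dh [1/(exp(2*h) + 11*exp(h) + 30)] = (-2*exp(h) - 11)*exp(h)/(exp(2*h) + 11*exp(h) + 30)^2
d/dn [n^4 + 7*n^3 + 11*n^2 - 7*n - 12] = 4*n^3 + 21*n^2 + 22*n - 7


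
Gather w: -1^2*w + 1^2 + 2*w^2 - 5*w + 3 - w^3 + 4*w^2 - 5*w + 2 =-w^3 + 6*w^2 - 11*w + 6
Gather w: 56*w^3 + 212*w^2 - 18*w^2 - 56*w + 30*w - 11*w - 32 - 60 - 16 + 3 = 56*w^3 + 194*w^2 - 37*w - 105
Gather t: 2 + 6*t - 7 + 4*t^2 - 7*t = 4*t^2 - t - 5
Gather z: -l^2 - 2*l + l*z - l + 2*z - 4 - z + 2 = -l^2 - 3*l + z*(l + 1) - 2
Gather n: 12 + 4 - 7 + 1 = 10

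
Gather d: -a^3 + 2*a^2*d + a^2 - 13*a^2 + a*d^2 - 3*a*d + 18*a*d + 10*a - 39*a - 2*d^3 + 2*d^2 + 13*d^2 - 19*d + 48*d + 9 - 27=-a^3 - 12*a^2 - 29*a - 2*d^3 + d^2*(a + 15) + d*(2*a^2 + 15*a + 29) - 18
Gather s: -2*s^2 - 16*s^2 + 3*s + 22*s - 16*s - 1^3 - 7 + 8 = -18*s^2 + 9*s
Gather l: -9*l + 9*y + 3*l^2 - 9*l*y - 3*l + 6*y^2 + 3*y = 3*l^2 + l*(-9*y - 12) + 6*y^2 + 12*y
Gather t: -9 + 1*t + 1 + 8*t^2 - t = 8*t^2 - 8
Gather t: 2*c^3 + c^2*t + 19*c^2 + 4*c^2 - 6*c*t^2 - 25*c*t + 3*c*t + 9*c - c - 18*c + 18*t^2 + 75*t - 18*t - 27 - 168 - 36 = 2*c^3 + 23*c^2 - 10*c + t^2*(18 - 6*c) + t*(c^2 - 22*c + 57) - 231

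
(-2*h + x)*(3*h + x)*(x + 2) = -6*h^2*x - 12*h^2 + h*x^2 + 2*h*x + x^3 + 2*x^2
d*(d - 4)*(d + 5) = d^3 + d^2 - 20*d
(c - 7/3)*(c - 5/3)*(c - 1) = c^3 - 5*c^2 + 71*c/9 - 35/9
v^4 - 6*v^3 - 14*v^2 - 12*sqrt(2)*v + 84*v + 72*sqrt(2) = (v - 6)*(v - 3*sqrt(2))*(v + sqrt(2))*(v + 2*sqrt(2))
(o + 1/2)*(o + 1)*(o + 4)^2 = o^4 + 19*o^3/2 + 57*o^2/2 + 28*o + 8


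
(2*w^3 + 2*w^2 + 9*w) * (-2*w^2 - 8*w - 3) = -4*w^5 - 20*w^4 - 40*w^3 - 78*w^2 - 27*w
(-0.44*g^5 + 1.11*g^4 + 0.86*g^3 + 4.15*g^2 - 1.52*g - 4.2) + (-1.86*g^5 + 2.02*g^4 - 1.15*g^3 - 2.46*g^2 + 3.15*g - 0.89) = -2.3*g^5 + 3.13*g^4 - 0.29*g^3 + 1.69*g^2 + 1.63*g - 5.09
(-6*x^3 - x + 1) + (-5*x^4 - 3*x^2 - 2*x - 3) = -5*x^4 - 6*x^3 - 3*x^2 - 3*x - 2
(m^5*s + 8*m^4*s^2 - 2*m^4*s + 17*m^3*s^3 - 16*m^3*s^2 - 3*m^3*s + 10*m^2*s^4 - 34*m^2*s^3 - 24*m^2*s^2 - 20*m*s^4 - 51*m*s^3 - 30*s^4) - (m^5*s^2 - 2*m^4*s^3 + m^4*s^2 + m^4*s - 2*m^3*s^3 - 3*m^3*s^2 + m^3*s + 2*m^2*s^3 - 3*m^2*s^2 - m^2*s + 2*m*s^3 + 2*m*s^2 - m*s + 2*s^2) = -m^5*s^2 + m^5*s + 2*m^4*s^3 + 7*m^4*s^2 - 3*m^4*s + 19*m^3*s^3 - 13*m^3*s^2 - 4*m^3*s + 10*m^2*s^4 - 36*m^2*s^3 - 21*m^2*s^2 + m^2*s - 20*m*s^4 - 53*m*s^3 - 2*m*s^2 + m*s - 30*s^4 - 2*s^2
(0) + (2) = 2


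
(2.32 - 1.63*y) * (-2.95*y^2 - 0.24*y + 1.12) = 4.8085*y^3 - 6.4528*y^2 - 2.3824*y + 2.5984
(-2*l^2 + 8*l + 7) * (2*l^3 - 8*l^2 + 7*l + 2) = -4*l^5 + 32*l^4 - 64*l^3 - 4*l^2 + 65*l + 14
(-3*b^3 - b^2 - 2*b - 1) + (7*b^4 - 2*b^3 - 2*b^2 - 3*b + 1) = 7*b^4 - 5*b^3 - 3*b^2 - 5*b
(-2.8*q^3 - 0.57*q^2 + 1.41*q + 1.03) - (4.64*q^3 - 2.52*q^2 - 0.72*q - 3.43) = -7.44*q^3 + 1.95*q^2 + 2.13*q + 4.46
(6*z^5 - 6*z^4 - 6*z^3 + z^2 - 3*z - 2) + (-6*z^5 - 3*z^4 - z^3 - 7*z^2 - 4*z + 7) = -9*z^4 - 7*z^3 - 6*z^2 - 7*z + 5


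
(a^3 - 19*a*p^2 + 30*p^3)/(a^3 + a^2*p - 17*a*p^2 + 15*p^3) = (-a + 2*p)/(-a + p)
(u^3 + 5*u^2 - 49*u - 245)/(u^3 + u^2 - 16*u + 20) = (u^2 - 49)/(u^2 - 4*u + 4)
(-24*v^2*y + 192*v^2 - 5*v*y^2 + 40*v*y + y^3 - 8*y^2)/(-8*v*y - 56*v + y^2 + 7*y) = (3*v*y - 24*v + y^2 - 8*y)/(y + 7)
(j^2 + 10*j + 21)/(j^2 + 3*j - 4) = (j^2 + 10*j + 21)/(j^2 + 3*j - 4)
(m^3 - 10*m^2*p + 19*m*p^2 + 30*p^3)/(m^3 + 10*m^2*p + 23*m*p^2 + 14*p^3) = (m^2 - 11*m*p + 30*p^2)/(m^2 + 9*m*p + 14*p^2)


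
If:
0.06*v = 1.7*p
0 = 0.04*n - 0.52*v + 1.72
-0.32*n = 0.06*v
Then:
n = -0.61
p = 0.12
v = 3.26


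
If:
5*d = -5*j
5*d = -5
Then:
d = -1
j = 1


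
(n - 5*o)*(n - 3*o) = n^2 - 8*n*o + 15*o^2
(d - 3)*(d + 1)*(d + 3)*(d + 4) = d^4 + 5*d^3 - 5*d^2 - 45*d - 36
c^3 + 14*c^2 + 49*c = c*(c + 7)^2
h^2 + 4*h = h*(h + 4)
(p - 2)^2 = p^2 - 4*p + 4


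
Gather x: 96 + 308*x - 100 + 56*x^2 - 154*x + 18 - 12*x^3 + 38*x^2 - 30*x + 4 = -12*x^3 + 94*x^2 + 124*x + 18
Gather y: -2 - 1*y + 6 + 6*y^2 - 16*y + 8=6*y^2 - 17*y + 12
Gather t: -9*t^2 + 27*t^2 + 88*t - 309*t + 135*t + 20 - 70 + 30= 18*t^2 - 86*t - 20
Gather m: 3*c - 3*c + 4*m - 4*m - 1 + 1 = 0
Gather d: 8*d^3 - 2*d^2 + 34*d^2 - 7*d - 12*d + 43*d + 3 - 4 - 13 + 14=8*d^3 + 32*d^2 + 24*d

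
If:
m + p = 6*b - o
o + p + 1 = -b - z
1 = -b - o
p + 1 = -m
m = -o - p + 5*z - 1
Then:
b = -2/7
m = -8/7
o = -5/7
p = 1/7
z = -1/7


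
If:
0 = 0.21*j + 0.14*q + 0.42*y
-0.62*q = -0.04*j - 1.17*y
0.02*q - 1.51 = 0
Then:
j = -139.92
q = 75.50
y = 44.79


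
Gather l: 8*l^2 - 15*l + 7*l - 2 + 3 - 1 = 8*l^2 - 8*l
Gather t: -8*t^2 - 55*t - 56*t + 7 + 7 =-8*t^2 - 111*t + 14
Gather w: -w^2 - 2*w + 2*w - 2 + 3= 1 - w^2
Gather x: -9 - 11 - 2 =-22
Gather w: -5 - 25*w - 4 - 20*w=-45*w - 9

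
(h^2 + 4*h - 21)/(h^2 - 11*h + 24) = (h + 7)/(h - 8)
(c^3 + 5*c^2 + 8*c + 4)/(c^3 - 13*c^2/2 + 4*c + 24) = 2*(c^3 + 5*c^2 + 8*c + 4)/(2*c^3 - 13*c^2 + 8*c + 48)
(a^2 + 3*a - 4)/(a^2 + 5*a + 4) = (a - 1)/(a + 1)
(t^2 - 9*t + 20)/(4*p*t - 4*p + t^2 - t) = (t^2 - 9*t + 20)/(4*p*t - 4*p + t^2 - t)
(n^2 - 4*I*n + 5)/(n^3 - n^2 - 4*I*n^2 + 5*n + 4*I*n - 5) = 1/(n - 1)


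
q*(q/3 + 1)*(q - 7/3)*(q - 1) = q^4/3 - q^3/9 - 23*q^2/9 + 7*q/3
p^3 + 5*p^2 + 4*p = p*(p + 1)*(p + 4)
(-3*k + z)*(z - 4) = -3*k*z + 12*k + z^2 - 4*z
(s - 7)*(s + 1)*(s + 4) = s^3 - 2*s^2 - 31*s - 28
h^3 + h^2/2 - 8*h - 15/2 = (h - 3)*(h + 1)*(h + 5/2)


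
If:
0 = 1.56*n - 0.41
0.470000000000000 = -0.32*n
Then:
No Solution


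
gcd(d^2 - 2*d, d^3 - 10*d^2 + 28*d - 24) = d - 2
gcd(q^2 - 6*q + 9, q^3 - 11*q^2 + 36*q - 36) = q - 3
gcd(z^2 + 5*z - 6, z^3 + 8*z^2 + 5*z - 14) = z - 1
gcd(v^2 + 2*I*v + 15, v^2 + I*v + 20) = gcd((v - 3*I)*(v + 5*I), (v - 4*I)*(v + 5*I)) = v + 5*I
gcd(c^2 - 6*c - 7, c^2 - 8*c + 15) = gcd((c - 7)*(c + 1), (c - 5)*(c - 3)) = 1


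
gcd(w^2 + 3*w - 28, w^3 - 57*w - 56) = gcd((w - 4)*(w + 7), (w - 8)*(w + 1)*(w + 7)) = w + 7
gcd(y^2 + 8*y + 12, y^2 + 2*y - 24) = y + 6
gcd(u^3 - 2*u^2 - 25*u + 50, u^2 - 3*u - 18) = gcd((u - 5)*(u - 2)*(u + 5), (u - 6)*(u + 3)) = 1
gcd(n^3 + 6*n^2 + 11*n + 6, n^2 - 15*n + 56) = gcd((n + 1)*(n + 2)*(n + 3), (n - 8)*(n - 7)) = 1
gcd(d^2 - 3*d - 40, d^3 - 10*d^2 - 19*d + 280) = d^2 - 3*d - 40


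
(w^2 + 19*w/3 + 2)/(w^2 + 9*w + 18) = (w + 1/3)/(w + 3)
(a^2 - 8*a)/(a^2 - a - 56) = a/(a + 7)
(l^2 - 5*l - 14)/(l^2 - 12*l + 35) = (l + 2)/(l - 5)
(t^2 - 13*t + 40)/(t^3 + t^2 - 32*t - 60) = (t^2 - 13*t + 40)/(t^3 + t^2 - 32*t - 60)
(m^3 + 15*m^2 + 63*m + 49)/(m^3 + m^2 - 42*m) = (m^2 + 8*m + 7)/(m*(m - 6))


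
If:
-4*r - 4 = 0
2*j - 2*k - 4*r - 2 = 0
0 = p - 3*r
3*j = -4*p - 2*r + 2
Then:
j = 16/3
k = 19/3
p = -3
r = -1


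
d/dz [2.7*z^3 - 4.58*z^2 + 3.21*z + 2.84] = 8.1*z^2 - 9.16*z + 3.21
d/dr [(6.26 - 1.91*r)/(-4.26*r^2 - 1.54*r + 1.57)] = (-8.1366*r^2 + 53.3352*r + 6.6417)/(18.1476*r^4 + 13.1208*r^3 - 11.0048*r^2 - 4.8356*r + 2.4649)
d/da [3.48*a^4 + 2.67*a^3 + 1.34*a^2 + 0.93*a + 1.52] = 13.92*a^3 + 8.01*a^2 + 2.68*a + 0.93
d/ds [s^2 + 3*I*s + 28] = 2*s + 3*I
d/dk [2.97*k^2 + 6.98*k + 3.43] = 5.94*k + 6.98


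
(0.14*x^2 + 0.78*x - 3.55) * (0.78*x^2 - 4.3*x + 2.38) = 0.1092*x^4 + 0.00640000000000007*x^3 - 5.7898*x^2 + 17.1214*x - 8.449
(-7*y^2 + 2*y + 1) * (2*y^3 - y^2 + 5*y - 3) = -14*y^5 + 11*y^4 - 35*y^3 + 30*y^2 - y - 3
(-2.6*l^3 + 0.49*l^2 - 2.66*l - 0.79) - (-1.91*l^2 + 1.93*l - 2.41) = -2.6*l^3 + 2.4*l^2 - 4.59*l + 1.62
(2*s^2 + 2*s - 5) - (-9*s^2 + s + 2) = 11*s^2 + s - 7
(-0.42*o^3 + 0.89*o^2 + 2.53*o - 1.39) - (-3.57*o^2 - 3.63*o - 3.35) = -0.42*o^3 + 4.46*o^2 + 6.16*o + 1.96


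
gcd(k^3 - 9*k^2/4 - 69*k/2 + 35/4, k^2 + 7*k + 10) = k + 5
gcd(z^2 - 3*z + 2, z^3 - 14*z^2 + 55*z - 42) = z - 1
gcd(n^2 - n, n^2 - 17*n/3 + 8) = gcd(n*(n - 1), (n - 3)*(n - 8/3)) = 1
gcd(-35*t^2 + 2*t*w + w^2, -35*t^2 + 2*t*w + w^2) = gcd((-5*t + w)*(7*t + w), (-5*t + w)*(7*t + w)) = 35*t^2 - 2*t*w - w^2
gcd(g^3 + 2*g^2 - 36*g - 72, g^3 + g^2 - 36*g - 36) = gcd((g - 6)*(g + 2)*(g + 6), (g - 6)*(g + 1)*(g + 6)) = g^2 - 36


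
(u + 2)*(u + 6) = u^2 + 8*u + 12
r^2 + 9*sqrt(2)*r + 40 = (r + 4*sqrt(2))*(r + 5*sqrt(2))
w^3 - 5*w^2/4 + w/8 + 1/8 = (w - 1)*(w - 1/2)*(w + 1/4)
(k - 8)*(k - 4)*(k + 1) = k^3 - 11*k^2 + 20*k + 32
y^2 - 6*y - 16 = (y - 8)*(y + 2)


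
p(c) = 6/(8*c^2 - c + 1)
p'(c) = 6*(1 - 16*c)/(8*c^2 - c + 1)^2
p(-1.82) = 0.20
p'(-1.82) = 0.21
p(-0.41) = 2.18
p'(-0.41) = 5.98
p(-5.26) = 0.03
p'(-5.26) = 0.01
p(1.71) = 0.26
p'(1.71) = -0.31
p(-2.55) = 0.11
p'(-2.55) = 0.08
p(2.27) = 0.15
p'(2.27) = -0.13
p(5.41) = 0.03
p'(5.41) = -0.01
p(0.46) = 2.69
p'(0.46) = -7.65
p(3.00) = 0.09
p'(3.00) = -0.06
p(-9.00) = 0.01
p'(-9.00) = 0.00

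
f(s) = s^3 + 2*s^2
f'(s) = 3*s^2 + 4*s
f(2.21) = 20.56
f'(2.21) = 23.49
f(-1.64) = 0.97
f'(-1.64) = 1.51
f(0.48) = 0.57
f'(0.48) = 2.61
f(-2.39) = -2.23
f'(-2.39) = 7.58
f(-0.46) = 0.33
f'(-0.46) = -1.21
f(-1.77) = 0.72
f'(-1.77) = 2.32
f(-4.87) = -68.07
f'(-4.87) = 51.67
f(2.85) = 39.39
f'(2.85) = 35.77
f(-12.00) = -1440.00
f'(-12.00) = 384.00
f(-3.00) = -9.00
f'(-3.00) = 15.00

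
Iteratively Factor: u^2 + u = (u + 1)*(u)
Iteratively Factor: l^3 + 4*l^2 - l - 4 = (l - 1)*(l^2 + 5*l + 4) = (l - 1)*(l + 4)*(l + 1)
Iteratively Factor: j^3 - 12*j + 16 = (j - 2)*(j^2 + 2*j - 8) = (j - 2)^2*(j + 4)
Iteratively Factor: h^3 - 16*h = (h + 4)*(h^2 - 4*h) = h*(h + 4)*(h - 4)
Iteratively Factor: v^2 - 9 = (v - 3)*(v + 3)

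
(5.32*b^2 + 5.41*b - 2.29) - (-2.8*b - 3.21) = 5.32*b^2 + 8.21*b + 0.92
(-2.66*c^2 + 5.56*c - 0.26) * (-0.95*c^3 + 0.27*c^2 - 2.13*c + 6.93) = 2.527*c^5 - 6.0002*c^4 + 7.414*c^3 - 30.3468*c^2 + 39.0846*c - 1.8018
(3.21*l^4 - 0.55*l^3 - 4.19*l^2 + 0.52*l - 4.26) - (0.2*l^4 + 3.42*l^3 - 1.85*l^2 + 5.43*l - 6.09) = 3.01*l^4 - 3.97*l^3 - 2.34*l^2 - 4.91*l + 1.83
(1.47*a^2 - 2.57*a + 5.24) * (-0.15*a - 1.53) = -0.2205*a^3 - 1.8636*a^2 + 3.1461*a - 8.0172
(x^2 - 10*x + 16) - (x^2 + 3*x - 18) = 34 - 13*x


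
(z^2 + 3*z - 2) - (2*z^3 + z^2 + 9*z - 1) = -2*z^3 - 6*z - 1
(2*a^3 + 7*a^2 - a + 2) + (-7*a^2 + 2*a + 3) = 2*a^3 + a + 5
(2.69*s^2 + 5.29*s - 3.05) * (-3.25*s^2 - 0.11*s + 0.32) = -8.7425*s^4 - 17.4884*s^3 + 10.1914*s^2 + 2.0283*s - 0.976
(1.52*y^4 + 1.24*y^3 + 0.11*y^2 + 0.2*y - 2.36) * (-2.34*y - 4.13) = -3.5568*y^5 - 9.1792*y^4 - 5.3786*y^3 - 0.9223*y^2 + 4.6964*y + 9.7468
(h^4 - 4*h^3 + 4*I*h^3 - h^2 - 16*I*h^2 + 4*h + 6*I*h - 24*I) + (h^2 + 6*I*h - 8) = h^4 - 4*h^3 + 4*I*h^3 - 16*I*h^2 + 4*h + 12*I*h - 8 - 24*I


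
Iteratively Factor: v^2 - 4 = (v + 2)*(v - 2)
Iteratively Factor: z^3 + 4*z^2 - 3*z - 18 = (z + 3)*(z^2 + z - 6) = (z - 2)*(z + 3)*(z + 3)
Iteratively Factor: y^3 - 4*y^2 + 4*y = (y - 2)*(y^2 - 2*y) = y*(y - 2)*(y - 2)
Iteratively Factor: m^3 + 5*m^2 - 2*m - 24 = (m + 3)*(m^2 + 2*m - 8) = (m - 2)*(m + 3)*(m + 4)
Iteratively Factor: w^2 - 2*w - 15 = (w - 5)*(w + 3)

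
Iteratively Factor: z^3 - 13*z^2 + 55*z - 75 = (z - 3)*(z^2 - 10*z + 25) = (z - 5)*(z - 3)*(z - 5)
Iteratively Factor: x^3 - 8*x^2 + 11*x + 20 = (x - 5)*(x^2 - 3*x - 4) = (x - 5)*(x + 1)*(x - 4)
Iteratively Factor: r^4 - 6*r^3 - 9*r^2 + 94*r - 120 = (r - 3)*(r^3 - 3*r^2 - 18*r + 40) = (r - 5)*(r - 3)*(r^2 + 2*r - 8) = (r - 5)*(r - 3)*(r - 2)*(r + 4)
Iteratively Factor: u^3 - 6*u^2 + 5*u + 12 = (u - 3)*(u^2 - 3*u - 4) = (u - 3)*(u + 1)*(u - 4)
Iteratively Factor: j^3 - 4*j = (j + 2)*(j^2 - 2*j) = j*(j + 2)*(j - 2)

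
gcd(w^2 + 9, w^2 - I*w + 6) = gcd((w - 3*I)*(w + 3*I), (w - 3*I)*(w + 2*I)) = w - 3*I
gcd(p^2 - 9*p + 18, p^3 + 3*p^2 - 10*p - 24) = p - 3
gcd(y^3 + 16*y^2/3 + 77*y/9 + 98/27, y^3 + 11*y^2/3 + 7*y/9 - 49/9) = y^2 + 14*y/3 + 49/9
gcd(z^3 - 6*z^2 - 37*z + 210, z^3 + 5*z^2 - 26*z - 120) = z^2 + z - 30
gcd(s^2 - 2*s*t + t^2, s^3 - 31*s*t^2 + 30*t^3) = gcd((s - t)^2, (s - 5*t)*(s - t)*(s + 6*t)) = s - t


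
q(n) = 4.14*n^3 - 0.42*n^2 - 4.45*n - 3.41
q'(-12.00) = 1794.11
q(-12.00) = -7164.41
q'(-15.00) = 2802.65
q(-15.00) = -14003.66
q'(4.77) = 274.13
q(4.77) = 415.13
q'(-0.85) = 5.24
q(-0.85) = -2.47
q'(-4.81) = 286.94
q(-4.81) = -452.44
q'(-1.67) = 31.59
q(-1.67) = -16.43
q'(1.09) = 9.39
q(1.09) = -3.40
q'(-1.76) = 35.50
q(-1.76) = -19.45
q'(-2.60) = 81.69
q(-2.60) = -67.44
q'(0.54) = -1.28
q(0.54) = -5.28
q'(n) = 12.42*n^2 - 0.84*n - 4.45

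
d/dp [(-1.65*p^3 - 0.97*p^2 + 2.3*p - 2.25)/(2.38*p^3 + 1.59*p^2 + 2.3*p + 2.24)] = (1.77635683940025e-15*p^5 - 0.3149*p^4 - 18.538*p^3 - 0.911000000000001*p^2 + 2.8094*p + 10.327)/(5.6644*p^6 + 7.5684*p^5 + 13.4761*p^4 + 17.9764*p^3 + 12.4132*p^2 + 10.304*p + 5.0176)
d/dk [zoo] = 0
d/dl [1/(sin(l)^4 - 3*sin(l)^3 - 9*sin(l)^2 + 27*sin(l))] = (-4*cos(l) - 3/tan(l) + 9*cos(l)/sin(l)^2)/((sin(l) - 3)^3*(sin(l) + 3)^2)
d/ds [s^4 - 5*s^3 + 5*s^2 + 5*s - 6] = 4*s^3 - 15*s^2 + 10*s + 5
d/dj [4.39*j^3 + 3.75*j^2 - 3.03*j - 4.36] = 13.17*j^2 + 7.5*j - 3.03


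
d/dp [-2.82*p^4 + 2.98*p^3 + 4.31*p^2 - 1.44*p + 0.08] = -11.28*p^3 + 8.94*p^2 + 8.62*p - 1.44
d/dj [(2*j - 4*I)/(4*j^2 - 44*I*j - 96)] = (-j^2 + 4*I*j - 2)/(2*(j^4 - 22*I*j^3 - 169*j^2 + 528*I*j + 576))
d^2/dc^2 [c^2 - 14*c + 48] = 2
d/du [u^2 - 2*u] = 2*u - 2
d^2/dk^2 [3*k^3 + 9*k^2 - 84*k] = 18*k + 18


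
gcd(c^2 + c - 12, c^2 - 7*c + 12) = c - 3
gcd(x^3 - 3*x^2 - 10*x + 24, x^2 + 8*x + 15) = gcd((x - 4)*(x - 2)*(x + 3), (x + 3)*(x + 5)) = x + 3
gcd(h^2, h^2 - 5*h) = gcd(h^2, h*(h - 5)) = h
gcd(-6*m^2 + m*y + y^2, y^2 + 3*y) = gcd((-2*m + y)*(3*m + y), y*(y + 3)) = 1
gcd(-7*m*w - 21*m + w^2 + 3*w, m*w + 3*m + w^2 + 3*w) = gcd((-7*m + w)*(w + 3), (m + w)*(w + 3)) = w + 3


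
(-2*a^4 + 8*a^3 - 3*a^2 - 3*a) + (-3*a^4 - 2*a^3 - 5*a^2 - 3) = -5*a^4 + 6*a^3 - 8*a^2 - 3*a - 3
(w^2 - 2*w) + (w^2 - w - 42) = 2*w^2 - 3*w - 42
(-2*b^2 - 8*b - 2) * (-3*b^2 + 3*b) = 6*b^4 + 18*b^3 - 18*b^2 - 6*b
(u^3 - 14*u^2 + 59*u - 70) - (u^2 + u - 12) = u^3 - 15*u^2 + 58*u - 58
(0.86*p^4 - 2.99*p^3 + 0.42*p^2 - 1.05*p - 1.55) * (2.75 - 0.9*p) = -0.774*p^5 + 5.056*p^4 - 8.6005*p^3 + 2.1*p^2 - 1.4925*p - 4.2625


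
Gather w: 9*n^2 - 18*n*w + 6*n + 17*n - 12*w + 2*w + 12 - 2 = 9*n^2 + 23*n + w*(-18*n - 10) + 10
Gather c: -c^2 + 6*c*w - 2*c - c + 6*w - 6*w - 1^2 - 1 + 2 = -c^2 + c*(6*w - 3)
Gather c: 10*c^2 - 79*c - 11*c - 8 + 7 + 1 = 10*c^2 - 90*c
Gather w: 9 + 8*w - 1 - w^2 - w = -w^2 + 7*w + 8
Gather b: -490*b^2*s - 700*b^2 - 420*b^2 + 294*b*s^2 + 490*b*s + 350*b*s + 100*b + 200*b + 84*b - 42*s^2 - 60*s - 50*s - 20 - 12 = b^2*(-490*s - 1120) + b*(294*s^2 + 840*s + 384) - 42*s^2 - 110*s - 32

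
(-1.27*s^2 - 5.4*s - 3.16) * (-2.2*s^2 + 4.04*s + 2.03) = 2.794*s^4 + 6.7492*s^3 - 17.4421*s^2 - 23.7284*s - 6.4148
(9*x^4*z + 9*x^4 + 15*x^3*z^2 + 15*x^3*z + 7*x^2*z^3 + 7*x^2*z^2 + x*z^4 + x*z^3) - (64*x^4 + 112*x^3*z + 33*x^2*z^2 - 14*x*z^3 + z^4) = 9*x^4*z - 55*x^4 + 15*x^3*z^2 - 97*x^3*z + 7*x^2*z^3 - 26*x^2*z^2 + x*z^4 + 15*x*z^3 - z^4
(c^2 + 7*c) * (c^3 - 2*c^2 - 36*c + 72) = c^5 + 5*c^4 - 50*c^3 - 180*c^2 + 504*c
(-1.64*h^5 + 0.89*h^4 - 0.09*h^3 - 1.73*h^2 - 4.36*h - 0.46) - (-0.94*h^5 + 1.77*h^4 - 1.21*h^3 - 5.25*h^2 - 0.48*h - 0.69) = -0.7*h^5 - 0.88*h^4 + 1.12*h^3 + 3.52*h^2 - 3.88*h + 0.23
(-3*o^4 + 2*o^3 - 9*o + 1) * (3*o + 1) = -9*o^5 + 3*o^4 + 2*o^3 - 27*o^2 - 6*o + 1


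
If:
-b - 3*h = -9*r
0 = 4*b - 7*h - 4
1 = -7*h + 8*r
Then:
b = 93/100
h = -1/25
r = 9/100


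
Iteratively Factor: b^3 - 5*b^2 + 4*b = (b)*(b^2 - 5*b + 4) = b*(b - 4)*(b - 1)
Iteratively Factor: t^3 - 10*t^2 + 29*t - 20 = (t - 1)*(t^2 - 9*t + 20) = (t - 5)*(t - 1)*(t - 4)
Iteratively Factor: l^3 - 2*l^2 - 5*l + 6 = (l + 2)*(l^2 - 4*l + 3) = (l - 1)*(l + 2)*(l - 3)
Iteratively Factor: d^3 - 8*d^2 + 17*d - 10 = (d - 2)*(d^2 - 6*d + 5) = (d - 2)*(d - 1)*(d - 5)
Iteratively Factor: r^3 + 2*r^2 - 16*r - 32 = (r + 4)*(r^2 - 2*r - 8) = (r - 4)*(r + 4)*(r + 2)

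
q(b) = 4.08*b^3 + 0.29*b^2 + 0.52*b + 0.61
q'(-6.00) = 437.68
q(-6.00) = -873.35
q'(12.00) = 1770.04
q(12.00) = 7098.85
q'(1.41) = 25.67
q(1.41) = 13.36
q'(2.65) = 88.01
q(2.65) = 79.95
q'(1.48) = 28.19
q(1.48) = 15.24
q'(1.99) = 50.15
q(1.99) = 34.95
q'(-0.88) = 9.49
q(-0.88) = -2.40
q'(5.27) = 343.52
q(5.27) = 608.57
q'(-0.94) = 10.79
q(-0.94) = -3.01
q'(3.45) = 148.21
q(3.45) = 173.40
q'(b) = 12.24*b^2 + 0.58*b + 0.52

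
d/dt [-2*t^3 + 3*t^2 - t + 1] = -6*t^2 + 6*t - 1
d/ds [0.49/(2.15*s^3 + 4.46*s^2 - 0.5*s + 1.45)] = (-3.1605*s^2 - 4.3708*s + 0.245)/(2.15*s^3 + 4.46*s^2 - 0.5*s + 1.45)^2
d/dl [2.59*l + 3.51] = 2.59000000000000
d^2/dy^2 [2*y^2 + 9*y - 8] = 4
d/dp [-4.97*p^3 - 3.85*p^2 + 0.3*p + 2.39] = -14.91*p^2 - 7.7*p + 0.3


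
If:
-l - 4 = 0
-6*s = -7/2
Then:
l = -4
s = 7/12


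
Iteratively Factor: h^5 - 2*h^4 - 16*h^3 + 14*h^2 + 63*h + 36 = (h + 1)*(h^4 - 3*h^3 - 13*h^2 + 27*h + 36) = (h + 1)*(h + 3)*(h^3 - 6*h^2 + 5*h + 12) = (h + 1)^2*(h + 3)*(h^2 - 7*h + 12) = (h - 4)*(h + 1)^2*(h + 3)*(h - 3)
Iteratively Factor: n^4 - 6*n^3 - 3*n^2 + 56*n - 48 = (n - 4)*(n^3 - 2*n^2 - 11*n + 12) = (n - 4)*(n - 1)*(n^2 - n - 12) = (n - 4)*(n - 1)*(n + 3)*(n - 4)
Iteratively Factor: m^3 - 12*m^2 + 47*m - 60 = (m - 4)*(m^2 - 8*m + 15) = (m - 4)*(m - 3)*(m - 5)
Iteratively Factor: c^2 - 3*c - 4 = (c - 4)*(c + 1)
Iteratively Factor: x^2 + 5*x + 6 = (x + 2)*(x + 3)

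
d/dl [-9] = 0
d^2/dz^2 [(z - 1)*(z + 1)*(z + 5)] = 6*z + 10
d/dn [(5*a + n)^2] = 10*a + 2*n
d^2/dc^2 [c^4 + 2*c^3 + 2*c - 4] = 12*c*(c + 1)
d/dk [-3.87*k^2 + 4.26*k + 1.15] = 4.26 - 7.74*k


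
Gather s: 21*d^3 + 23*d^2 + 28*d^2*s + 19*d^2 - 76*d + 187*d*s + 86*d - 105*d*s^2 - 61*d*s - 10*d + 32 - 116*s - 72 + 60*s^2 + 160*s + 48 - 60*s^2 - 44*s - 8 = 21*d^3 + 42*d^2 - 105*d*s^2 + s*(28*d^2 + 126*d)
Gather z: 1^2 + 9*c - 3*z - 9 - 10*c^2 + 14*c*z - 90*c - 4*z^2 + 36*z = -10*c^2 - 81*c - 4*z^2 + z*(14*c + 33) - 8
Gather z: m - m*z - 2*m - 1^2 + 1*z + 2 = -m + z*(1 - m) + 1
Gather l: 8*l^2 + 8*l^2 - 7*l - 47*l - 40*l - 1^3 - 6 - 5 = 16*l^2 - 94*l - 12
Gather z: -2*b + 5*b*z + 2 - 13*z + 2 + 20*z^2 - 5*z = -2*b + 20*z^2 + z*(5*b - 18) + 4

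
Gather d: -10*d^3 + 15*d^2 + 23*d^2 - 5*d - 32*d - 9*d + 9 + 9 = -10*d^3 + 38*d^2 - 46*d + 18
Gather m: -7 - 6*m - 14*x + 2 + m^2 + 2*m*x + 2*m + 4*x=m^2 + m*(2*x - 4) - 10*x - 5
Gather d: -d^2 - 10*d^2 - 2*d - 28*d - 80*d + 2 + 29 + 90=-11*d^2 - 110*d + 121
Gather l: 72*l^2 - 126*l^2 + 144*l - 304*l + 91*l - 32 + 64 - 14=-54*l^2 - 69*l + 18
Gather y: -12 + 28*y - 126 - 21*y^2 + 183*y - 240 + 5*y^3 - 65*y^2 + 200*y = 5*y^3 - 86*y^2 + 411*y - 378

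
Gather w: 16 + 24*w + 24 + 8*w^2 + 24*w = 8*w^2 + 48*w + 40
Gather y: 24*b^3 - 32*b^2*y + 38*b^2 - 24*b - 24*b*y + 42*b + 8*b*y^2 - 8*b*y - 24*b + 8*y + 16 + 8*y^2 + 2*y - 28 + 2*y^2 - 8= 24*b^3 + 38*b^2 - 6*b + y^2*(8*b + 10) + y*(-32*b^2 - 32*b + 10) - 20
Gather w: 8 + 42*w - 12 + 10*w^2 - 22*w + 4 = 10*w^2 + 20*w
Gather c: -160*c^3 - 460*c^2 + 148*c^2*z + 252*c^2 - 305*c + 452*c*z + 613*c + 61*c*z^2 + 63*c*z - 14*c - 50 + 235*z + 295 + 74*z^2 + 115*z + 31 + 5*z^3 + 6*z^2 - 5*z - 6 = -160*c^3 + c^2*(148*z - 208) + c*(61*z^2 + 515*z + 294) + 5*z^3 + 80*z^2 + 345*z + 270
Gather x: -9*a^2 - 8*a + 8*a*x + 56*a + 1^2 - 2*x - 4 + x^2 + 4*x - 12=-9*a^2 + 48*a + x^2 + x*(8*a + 2) - 15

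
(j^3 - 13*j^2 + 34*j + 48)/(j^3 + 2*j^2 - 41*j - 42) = (j - 8)/(j + 7)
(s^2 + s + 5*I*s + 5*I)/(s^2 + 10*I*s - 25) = (s + 1)/(s + 5*I)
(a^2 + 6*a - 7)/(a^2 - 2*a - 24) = (-a^2 - 6*a + 7)/(-a^2 + 2*a + 24)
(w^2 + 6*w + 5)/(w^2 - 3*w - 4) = (w + 5)/(w - 4)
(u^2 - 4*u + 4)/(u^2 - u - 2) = (u - 2)/(u + 1)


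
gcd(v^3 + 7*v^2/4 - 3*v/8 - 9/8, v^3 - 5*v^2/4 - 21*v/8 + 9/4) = v^2 + 3*v/4 - 9/8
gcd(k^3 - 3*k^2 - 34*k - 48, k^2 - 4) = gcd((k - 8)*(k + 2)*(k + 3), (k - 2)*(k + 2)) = k + 2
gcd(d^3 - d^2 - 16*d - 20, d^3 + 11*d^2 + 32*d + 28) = d^2 + 4*d + 4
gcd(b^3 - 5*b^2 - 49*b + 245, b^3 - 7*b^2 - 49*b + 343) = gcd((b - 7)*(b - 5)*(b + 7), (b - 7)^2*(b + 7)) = b^2 - 49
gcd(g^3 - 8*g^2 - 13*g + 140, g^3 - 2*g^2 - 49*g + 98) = g - 7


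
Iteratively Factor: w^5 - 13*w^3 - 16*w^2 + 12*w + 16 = (w + 2)*(w^4 - 2*w^3 - 9*w^2 + 2*w + 8) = (w - 4)*(w + 2)*(w^3 + 2*w^2 - w - 2) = (w - 4)*(w + 2)^2*(w^2 - 1) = (w - 4)*(w - 1)*(w + 2)^2*(w + 1)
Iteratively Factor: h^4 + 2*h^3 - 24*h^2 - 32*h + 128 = (h + 4)*(h^3 - 2*h^2 - 16*h + 32) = (h - 4)*(h + 4)*(h^2 + 2*h - 8) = (h - 4)*(h + 4)^2*(h - 2)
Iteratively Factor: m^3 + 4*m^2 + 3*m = (m + 1)*(m^2 + 3*m) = (m + 1)*(m + 3)*(m)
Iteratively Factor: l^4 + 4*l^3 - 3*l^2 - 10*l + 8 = (l + 2)*(l^3 + 2*l^2 - 7*l + 4) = (l + 2)*(l + 4)*(l^2 - 2*l + 1) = (l - 1)*(l + 2)*(l + 4)*(l - 1)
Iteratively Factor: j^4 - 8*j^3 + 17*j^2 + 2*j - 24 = (j + 1)*(j^3 - 9*j^2 + 26*j - 24) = (j - 2)*(j + 1)*(j^2 - 7*j + 12) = (j - 3)*(j - 2)*(j + 1)*(j - 4)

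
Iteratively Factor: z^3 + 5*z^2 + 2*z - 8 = (z + 4)*(z^2 + z - 2) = (z + 2)*(z + 4)*(z - 1)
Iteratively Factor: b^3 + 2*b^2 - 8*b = (b)*(b^2 + 2*b - 8) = b*(b - 2)*(b + 4)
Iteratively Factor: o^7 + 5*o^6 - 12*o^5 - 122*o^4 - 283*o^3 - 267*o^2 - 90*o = (o - 5)*(o^6 + 10*o^5 + 38*o^4 + 68*o^3 + 57*o^2 + 18*o) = (o - 5)*(o + 1)*(o^5 + 9*o^4 + 29*o^3 + 39*o^2 + 18*o) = (o - 5)*(o + 1)^2*(o^4 + 8*o^3 + 21*o^2 + 18*o) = (o - 5)*(o + 1)^2*(o + 2)*(o^3 + 6*o^2 + 9*o) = (o - 5)*(o + 1)^2*(o + 2)*(o + 3)*(o^2 + 3*o) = o*(o - 5)*(o + 1)^2*(o + 2)*(o + 3)*(o + 3)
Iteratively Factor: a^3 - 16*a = (a - 4)*(a^2 + 4*a) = (a - 4)*(a + 4)*(a)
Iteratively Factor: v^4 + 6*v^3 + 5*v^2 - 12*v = (v)*(v^3 + 6*v^2 + 5*v - 12) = v*(v - 1)*(v^2 + 7*v + 12) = v*(v - 1)*(v + 4)*(v + 3)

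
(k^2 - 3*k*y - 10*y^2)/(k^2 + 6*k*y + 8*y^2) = (k - 5*y)/(k + 4*y)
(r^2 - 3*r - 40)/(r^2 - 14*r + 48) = (r + 5)/(r - 6)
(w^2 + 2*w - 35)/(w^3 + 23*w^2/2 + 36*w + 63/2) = 2*(w - 5)/(2*w^2 + 9*w + 9)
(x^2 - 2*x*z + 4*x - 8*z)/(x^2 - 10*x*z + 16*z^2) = (x + 4)/(x - 8*z)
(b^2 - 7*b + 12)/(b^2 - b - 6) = (b - 4)/(b + 2)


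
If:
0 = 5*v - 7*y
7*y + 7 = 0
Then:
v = -7/5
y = -1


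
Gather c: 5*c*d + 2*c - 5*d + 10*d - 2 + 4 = c*(5*d + 2) + 5*d + 2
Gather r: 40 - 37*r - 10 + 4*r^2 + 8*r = 4*r^2 - 29*r + 30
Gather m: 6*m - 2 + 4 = 6*m + 2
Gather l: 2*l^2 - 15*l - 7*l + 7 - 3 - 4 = 2*l^2 - 22*l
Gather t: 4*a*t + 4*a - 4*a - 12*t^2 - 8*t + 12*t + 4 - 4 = -12*t^2 + t*(4*a + 4)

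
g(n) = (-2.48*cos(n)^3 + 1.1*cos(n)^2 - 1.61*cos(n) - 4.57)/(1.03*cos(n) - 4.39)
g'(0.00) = 0.00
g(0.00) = 2.25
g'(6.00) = 0.70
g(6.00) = 2.15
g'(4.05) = 0.99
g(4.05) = 0.51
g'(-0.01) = 0.03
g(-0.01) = 2.25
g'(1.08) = -0.82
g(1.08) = 1.37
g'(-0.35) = 0.83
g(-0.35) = 2.09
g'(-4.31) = -0.84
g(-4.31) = 0.76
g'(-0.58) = 1.07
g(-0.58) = 1.87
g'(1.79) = -0.71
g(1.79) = 0.90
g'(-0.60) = 1.08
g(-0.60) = 1.85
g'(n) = (7.44*sin(n)*cos(n)^2 - 2.2*sin(n)*cos(n) + 1.61*sin(n))/(1.03*cos(n) - 4.39) + 1.03*(-2.48*cos(n)^3 + 1.1*cos(n)^2 - 1.61*cos(n) - 4.57)*sin(n)/(1.03*cos(n) - 4.39)^2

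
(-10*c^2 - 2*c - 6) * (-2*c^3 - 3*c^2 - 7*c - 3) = 20*c^5 + 34*c^4 + 88*c^3 + 62*c^2 + 48*c + 18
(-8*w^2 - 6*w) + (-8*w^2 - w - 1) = -16*w^2 - 7*w - 1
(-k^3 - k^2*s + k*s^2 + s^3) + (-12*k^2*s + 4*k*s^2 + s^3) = -k^3 - 13*k^2*s + 5*k*s^2 + 2*s^3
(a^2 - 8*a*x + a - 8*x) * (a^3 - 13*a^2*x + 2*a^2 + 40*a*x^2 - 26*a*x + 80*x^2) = a^5 - 21*a^4*x + 3*a^4 + 144*a^3*x^2 - 63*a^3*x + 2*a^3 - 320*a^2*x^3 + 432*a^2*x^2 - 42*a^2*x - 960*a*x^3 + 288*a*x^2 - 640*x^3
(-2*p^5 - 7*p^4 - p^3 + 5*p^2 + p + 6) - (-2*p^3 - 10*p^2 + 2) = -2*p^5 - 7*p^4 + p^3 + 15*p^2 + p + 4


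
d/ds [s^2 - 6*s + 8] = 2*s - 6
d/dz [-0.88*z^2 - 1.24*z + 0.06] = -1.76*z - 1.24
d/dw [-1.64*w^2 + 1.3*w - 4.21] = 1.3 - 3.28*w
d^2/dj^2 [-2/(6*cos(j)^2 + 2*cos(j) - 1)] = 4*(72*sin(j)^4 - 50*sin(j)^2 - 43*cos(j)/2 + 9*cos(3*j)/2 - 32)/(-6*sin(j)^2 + 2*cos(j) + 5)^3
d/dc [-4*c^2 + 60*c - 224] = 60 - 8*c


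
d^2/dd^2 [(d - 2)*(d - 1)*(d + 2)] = 6*d - 2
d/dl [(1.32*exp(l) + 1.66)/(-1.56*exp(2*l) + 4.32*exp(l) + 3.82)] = (2.0592*exp(2*l) + 5.1792*exp(l) - 2.1288)*exp(l)/(2.4336*exp(4*l) - 13.4784*exp(3*l) + 6.744*exp(2*l) + 33.0048*exp(l) + 14.5924)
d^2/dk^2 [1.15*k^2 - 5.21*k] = 2.30000000000000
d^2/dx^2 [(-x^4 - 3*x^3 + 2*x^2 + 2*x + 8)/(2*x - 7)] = 2*(-12*x^4 + 100*x^3 - 168*x^2 - 441*x + 158)/(8*x^3 - 84*x^2 + 294*x - 343)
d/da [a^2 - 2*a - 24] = 2*a - 2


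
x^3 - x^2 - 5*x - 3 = (x - 3)*(x + 1)^2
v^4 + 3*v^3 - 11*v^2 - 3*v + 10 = (v - 2)*(v - 1)*(v + 1)*(v + 5)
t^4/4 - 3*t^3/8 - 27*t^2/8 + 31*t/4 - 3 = (t/4 + 1)*(t - 3)*(t - 2)*(t - 1/2)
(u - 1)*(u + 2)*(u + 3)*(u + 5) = u^4 + 9*u^3 + 21*u^2 - u - 30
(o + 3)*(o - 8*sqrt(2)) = o^2 - 8*sqrt(2)*o + 3*o - 24*sqrt(2)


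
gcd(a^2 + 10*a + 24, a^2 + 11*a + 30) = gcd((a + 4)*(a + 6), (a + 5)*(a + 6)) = a + 6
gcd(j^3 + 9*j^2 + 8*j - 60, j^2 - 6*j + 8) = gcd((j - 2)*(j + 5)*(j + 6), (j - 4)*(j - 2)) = j - 2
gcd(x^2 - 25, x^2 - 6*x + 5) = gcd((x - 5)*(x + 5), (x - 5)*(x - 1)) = x - 5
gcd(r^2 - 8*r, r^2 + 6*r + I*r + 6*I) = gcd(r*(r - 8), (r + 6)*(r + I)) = 1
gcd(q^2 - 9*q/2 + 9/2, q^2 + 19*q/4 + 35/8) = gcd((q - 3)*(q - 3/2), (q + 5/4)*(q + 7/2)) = 1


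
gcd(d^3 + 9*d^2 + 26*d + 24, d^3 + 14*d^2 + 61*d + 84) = d^2 + 7*d + 12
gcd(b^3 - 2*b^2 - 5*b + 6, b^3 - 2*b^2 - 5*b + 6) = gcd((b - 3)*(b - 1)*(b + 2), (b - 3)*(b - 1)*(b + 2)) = b^3 - 2*b^2 - 5*b + 6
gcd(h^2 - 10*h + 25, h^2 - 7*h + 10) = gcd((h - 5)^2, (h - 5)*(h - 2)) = h - 5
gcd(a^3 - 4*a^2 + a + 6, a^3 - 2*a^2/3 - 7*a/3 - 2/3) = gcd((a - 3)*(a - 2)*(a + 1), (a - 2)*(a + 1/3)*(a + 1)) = a^2 - a - 2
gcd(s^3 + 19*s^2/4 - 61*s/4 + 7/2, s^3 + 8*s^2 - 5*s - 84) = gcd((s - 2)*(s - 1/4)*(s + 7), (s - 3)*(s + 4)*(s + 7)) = s + 7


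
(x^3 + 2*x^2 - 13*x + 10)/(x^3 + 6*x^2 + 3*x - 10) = (x - 2)/(x + 2)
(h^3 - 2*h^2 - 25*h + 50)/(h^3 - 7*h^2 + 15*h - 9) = (h^3 - 2*h^2 - 25*h + 50)/(h^3 - 7*h^2 + 15*h - 9)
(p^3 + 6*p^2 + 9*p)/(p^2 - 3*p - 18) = p*(p + 3)/(p - 6)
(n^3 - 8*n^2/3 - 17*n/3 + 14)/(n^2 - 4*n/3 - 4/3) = (3*n^2 - 2*n - 21)/(3*n + 2)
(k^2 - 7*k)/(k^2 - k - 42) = k/(k + 6)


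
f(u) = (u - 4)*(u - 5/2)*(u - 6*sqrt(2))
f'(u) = (u - 4)*(u - 5/2) + (u - 4)*(u - 6*sqrt(2)) + (u - 5/2)*(u - 6*sqrt(2))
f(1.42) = -19.69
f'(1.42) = 28.65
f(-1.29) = -195.99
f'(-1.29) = 108.81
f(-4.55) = -785.73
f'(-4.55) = 263.63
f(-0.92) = -158.26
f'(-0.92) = 95.27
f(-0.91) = -157.31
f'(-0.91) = 94.91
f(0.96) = -35.23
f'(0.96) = 39.15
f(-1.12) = -178.03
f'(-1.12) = 102.48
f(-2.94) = -431.35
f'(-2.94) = 179.20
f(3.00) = 2.74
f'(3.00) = 2.24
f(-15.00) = -7808.86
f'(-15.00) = 1189.71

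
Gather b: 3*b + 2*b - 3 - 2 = 5*b - 5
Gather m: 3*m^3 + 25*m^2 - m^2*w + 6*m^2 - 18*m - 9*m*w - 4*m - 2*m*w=3*m^3 + m^2*(31 - w) + m*(-11*w - 22)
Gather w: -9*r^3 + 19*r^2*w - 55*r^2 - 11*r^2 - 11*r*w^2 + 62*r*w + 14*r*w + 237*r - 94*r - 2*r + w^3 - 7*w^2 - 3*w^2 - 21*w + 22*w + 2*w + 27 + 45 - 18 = -9*r^3 - 66*r^2 + 141*r + w^3 + w^2*(-11*r - 10) + w*(19*r^2 + 76*r + 3) + 54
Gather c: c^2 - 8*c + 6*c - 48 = c^2 - 2*c - 48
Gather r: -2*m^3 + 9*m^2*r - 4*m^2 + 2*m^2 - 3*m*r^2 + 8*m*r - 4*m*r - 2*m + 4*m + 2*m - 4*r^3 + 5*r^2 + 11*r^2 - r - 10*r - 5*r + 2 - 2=-2*m^3 - 2*m^2 + 4*m - 4*r^3 + r^2*(16 - 3*m) + r*(9*m^2 + 4*m - 16)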